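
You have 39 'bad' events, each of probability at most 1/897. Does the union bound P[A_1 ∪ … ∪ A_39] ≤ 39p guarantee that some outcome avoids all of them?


Union bound: P[∪_{i=1}^{39} A_i] ≤ Σ_i P[A_i] ≤ 39·p = 39·(1/897) = 1/23.
Numerically: 1/23 ≈ 0.043478.
Is 1/23 < 1? YES.
Since P[∪ A_i] ≤ 1/23 < 1, the complement has P[∩ A_i^c] ≥ 1 − 1/23 = 22/23 > 0, so some outcome avoids every A_i.

39·p = 1/23 ≈ 0.043478; existence CERTIFIED by the union bound.


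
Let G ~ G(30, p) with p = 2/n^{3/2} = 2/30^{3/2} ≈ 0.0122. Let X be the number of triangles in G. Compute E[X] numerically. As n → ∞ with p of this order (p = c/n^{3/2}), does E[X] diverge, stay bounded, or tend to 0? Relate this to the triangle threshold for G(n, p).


Number of potential triangles: C(30, 3) = 4060.
Each occurs with probability p³ ≈ (0.0122)³ ≈ 1.80320e-06.
By linearity: E[X] = C(30, 3)·p³ ≈ 4060 · 1.80320e-06 ≈ 0.007.
Since α = 3/2 > 1, p = c/n^{3/2} = o(1/n) is below the triangle threshold p ~ 1/n. Asymptotically E[X] ~ (c³/6)·n^{3(1−α)} = (2³/6)·n^{-1.5} → 0, so by Markov's inequality G has no triangles w.h.p.

E[X] ≈ 0.007; in regime p = Θ(1/n^{3/2}) E[X] tends to 0 (below the triangle threshold p ~ 1/n).


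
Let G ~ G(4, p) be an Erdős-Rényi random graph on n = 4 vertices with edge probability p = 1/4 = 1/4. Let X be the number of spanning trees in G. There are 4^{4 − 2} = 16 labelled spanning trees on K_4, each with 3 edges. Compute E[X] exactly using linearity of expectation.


K_4 has 4^{4 − 2} = 16 labelled spanning trees.
For each such spanning tree H, let X_H = 1 if all 3 edges of H are present in G. Then P[X_H = 1] = p^{3} = (1/4)^{3} = 1/64.
Summing the indicators: E[X] = Σ_H E[X_H] = 16 · p^{3} = 16 · 1/64 = 1/4.
Numerically: E[X] ≈ 0.25.

E[X] = 16 · (1/4)^{3} = 1/4 ≈ 0.25.


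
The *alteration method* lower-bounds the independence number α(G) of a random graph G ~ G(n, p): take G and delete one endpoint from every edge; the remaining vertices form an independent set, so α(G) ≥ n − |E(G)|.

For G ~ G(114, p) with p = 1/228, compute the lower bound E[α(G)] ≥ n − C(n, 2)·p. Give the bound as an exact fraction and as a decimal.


E[|E(G)|] = C(114, 2)·p = 6441 · (1/228) = 113/4.
E[α(G)] ≥ n − E[|E(G)|] = 114 − 113/4 = 343/4.
Numerically: ≈ 85.7500.
(This is only a lower bound; the true E[α(G)] may be larger.)

E[α(G)] ≥ 343/4 ≈ 85.7500.


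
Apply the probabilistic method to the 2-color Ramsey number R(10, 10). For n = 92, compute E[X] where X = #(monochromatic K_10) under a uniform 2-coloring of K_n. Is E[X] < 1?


E[X] = C(92, 10) · 2^{1 − 45} = 7210666060598 · 2^{−44} = 7210666060598/17592186044416.
As a reduced fraction: E[X] = 3605333030299/8796093022208 ≈ 0.4099.
Is E[X] < 1? YES.
Since E[X] < 1, there exists a 2-coloring of K_{92} with no monochromatic K_10; hence R(10, 10) > 92.

E[X] = 3605333030299/8796093022208 ≈ 0.4099; E[X] < 1, so R(10, 10) > 92.


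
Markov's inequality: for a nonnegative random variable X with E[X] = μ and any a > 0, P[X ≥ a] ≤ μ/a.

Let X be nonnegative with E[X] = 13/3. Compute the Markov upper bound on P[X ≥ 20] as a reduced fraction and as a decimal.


μ = E[X] = 13/3, a = 20.
Markov: P[X ≥ 20] ≤ μ/a = (13/3)/20 = 13/60.
Numerically: ≈ 0.21667.
(Since a = 20 > μ = 4.33333, the bound 13/60 is < 1 and informative.)

P[X ≥ 20] ≤ 13/60 ≈ 0.21667.


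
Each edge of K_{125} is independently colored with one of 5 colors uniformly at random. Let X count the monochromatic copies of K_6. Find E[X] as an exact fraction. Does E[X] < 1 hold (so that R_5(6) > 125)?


E[X] = C(125, 6) · 5^{1 − 15} = 4690625500 · 5^{−14} = 4690625500/6103515625.
As a reduced fraction: E[X] = 37525004/48828125 ≈ 0.768512.
Is E[X] < 1? YES.
Since E[X] < 1, there exists a 5-coloring of K_{125} with no monochromatic K_6; hence R_5(6) > 125.

E[X] = 37525004/48828125 ≈ 0.768512; E[X] < 1, so R_5(6) > 125.


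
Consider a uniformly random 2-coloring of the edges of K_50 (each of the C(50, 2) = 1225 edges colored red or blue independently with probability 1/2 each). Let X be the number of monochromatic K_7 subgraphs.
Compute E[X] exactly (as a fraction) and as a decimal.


Let X = Σ_S X_S over the C(50, 7) = 99884400 subsets S of size 7, where X_S = 1 if the K_7 on S is monochromatic.
For a fixed S, the K_7 on S has C(7, 2) = 21 edges. P[all 21 edges red] = (1/2)^21, and likewise for blue, so P[monochromatic] = 2·(1/2)^21 = 2^{1 − 21} = 1/1048576.
Summing: E[X] = C(50, 7) · 2^{1 − 21} = 99884400 · 1/1048576 = 6242775/65536.
Numerically: E[X] ≈ 95.25719.

E[X] = C(50,7)·2^(1−C(7,2)) = 6242775/65536 ≈ 95.25719.


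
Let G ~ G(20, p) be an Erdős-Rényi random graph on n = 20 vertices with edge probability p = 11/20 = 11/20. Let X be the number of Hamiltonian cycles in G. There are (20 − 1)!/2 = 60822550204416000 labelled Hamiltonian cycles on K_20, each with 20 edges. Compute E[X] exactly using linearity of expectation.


K_20 has (20 − 1)!/2 = 60822550204416000 labelled Hamiltonian cycles.
For each such Hamiltonian cycle H, let X_H = 1 if all 20 edges of H are present in G. Then P[X_H = 1] = p^{20} = (11/20)^{20} = 672749994932560009201/104857600000000000000000000.
Summing the indicators: E[X] = Σ_H E[X_H] = 60822550204416000 · p^{20} = 60822550204416000 · 672749994932560009201/104857600000000000000000000 = 9989836509230039246035759128621/25600000000000000000.
Numerically: E[X] ≈ 3.90228e+11.

E[X] = 60822550204416000 · (11/20)^{20} = 9989836509230039246035759128621/25600000000000000000 ≈ 3.90228e+11.


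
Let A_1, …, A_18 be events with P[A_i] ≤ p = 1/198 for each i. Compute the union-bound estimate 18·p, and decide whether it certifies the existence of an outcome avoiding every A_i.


Union bound: P[∪_{i=1}^{18} A_i] ≤ Σ_i P[A_i] ≤ 18·p = 18·(1/198) = 1/11.
Numerically: 1/11 ≈ 0.091.
Is 1/11 < 1? YES.
Since P[∪ A_i] ≤ 1/11 < 1, the complement has P[∩ A_i^c] ≥ 1 − 1/11 = 10/11 > 0, so some outcome avoids every A_i.

18·p = 1/11 ≈ 0.091; existence CERTIFIED by the union bound.


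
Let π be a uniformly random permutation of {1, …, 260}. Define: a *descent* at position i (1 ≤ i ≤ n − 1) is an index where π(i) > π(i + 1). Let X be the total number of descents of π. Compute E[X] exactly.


Write X = Σ X_I over i = 1, …, 259, with X_I the indicator of one descent.
There are 259 indicators.
For each fixed i, the pair (π(i), π(i+1)) is a uniformly random ordered pair of distinct values from {1, …, 260}; by symmetry P[π(i) > π(i+1)] = 1/2.
By linearity: E[X] = 259 · (1/2) = (260 − 1) · (1/2) = 259/2 ≈ 129.50000.

E[X] = 259/2 = 129.50000.


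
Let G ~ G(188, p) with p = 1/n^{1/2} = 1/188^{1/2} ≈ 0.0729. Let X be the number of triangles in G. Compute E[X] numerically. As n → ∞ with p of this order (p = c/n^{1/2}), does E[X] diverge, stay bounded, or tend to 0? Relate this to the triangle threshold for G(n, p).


Number of potential triangles: C(188, 3) = 1089836.
Each occurs with probability p³ ≈ (0.0729)³ ≈ 3.87939e-04.
By linearity: E[X] = C(188, 3)·p³ ≈ 1089836 · 3.87939e-04 ≈ 422.790.
Since α = 1/2 < 1, p = c/n^{1/2} ≫ 1/n is above the triangle threshold p ~ 1/n. Asymptotically E[X] ~ (c³/6)·n^{3(1−α)} = (1³/6)·n^{1.5} → ∞; triangles are abundant w.h.p.

E[X] ≈ 422.790; in regime p = Θ(1/n^{1/2}) E[X] diverges (above the triangle threshold p ~ 1/n).


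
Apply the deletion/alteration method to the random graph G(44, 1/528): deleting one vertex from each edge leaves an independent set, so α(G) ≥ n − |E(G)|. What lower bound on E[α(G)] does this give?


E[|E(G)|] = C(44, 2)·p = 946 · (1/528) = 43/24.
E[α(G)] ≥ n − E[|E(G)|] = 44 − 43/24 = 1013/24.
Numerically: ≈ 42.20833.
(This is only a lower bound; the true E[α(G)] may be larger.)

E[α(G)] ≥ 1013/24 ≈ 42.20833.


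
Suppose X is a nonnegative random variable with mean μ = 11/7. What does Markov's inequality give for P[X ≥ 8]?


μ = E[X] = 11/7, a = 8.
Markov: P[X ≥ 8] ≤ μ/a = (11/7)/8 = 11/56.
Numerically: ≈ 0.1964.
(Since a = 8 > μ = 1.5714, the bound 11/56 is < 1 and informative.)

P[X ≥ 8] ≤ 11/56 ≈ 0.1964.


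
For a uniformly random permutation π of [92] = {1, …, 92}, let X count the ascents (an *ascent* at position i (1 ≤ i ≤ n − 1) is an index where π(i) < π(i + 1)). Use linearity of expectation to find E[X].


Write X = Σ X_I over i = 1, …, 91, with X_I the indicator of one ascent.
There are 91 indicators.
For each fixed i, the pair (π(i), π(i+1)) is a uniformly random ordered pair of distinct values from {1, …, 92}; by symmetry P[π(i) < π(i+1)] = 1/2.
By linearity: E[X] = 91 · (1/2) = (92 − 1) · (1/2) = 91/2 ≈ 45.5000.

E[X] = 91/2 = 45.5000.


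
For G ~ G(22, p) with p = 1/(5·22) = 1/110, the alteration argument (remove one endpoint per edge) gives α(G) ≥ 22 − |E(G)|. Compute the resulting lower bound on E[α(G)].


E[|E(G)|] = C(22, 2)·p = 231 · (1/110) = 21/10.
E[α(G)] ≥ n − E[|E(G)|] = 22 − 21/10 = 199/10.
Numerically: ≈ 19.900.
(This is only a lower bound; the true E[α(G)] may be larger.)

E[α(G)] ≥ 199/10 ≈ 19.900.


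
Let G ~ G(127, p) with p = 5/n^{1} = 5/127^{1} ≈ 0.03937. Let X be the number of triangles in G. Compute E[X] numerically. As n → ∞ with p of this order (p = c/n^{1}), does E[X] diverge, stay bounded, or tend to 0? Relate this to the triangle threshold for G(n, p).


Number of potential triangles: C(127, 3) = 333375.
Each occurs with probability p³ ≈ (0.03937)³ ≈ 6.102374e-05.
By linearity: E[X] = C(127, 3)·p³ ≈ 333375 · 6.102374e-05 ≈ 20.3438.
Here α = 1, so p = 5/n is exactly at the triangle threshold p ~ 1/n. Asymptotically E[X] → c³/6 = 5³/6 = 125/6 ≈ 20.8333, a bounded constant. In this regime the triangle count is asymptotically Poisson(c³/6).

E[X] ≈ 20.3438; in regime p = Θ(1/n^{1}) E[X] stays bounded (at the triangle threshold p ~ 1/n).


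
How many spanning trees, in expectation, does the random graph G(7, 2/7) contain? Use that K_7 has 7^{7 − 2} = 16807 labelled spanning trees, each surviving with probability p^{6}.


K_7 has 7^{7 − 2} = 16807 labelled spanning trees.
For each such spanning tree H, let X_H = 1 if all 6 edges of H are present in G. Then P[X_H = 1] = p^{6} = (2/7)^{6} = 64/117649.
By linearity: E[X] = Σ_H E[X_H] = 16807 · p^{6} = 16807 · 64/117649 = 64/7.
Numerically: E[X] ≈ 9.1429.

E[X] = 16807 · (2/7)^{6} = 64/7 ≈ 9.1429.


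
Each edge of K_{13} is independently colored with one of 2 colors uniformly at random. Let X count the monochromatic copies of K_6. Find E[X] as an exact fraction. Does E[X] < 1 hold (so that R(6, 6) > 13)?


E[X] = C(13, 6) · 2^{1 − 15} = 1716 · 2^{−14} = 1716/16384.
As a reduced fraction: E[X] = 429/4096 ≈ 0.1047363.
Is E[X] < 1? YES.
Since E[X] < 1, there exists a 2-coloring of K_{13} with no monochromatic K_6; hence R(6, 6) > 13.

E[X] = 429/4096 ≈ 0.1047363; E[X] < 1, so R(6, 6) > 13.


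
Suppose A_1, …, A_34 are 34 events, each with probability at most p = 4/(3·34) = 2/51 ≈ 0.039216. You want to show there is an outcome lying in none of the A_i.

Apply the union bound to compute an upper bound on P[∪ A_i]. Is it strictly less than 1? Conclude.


Union bound: P[∪_{i=1}^{34} A_i] ≤ Σ_i P[A_i] ≤ 34·p = 34·(2/51) = 4/3.
Numerically: 4/3 ≈ 1.333333.
Is 4/3 < 1? NO.
Since the bound 4/3 is ≥ 1, the union bound is uninformative here; it does NOT by itself certify existence.

34·p = 4/3 ≈ 1.333333; existence NOT certified by the union bound.


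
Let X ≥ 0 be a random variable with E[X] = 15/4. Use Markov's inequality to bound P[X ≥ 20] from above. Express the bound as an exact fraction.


μ = E[X] = 15/4, a = 20.
Markov: P[X ≥ 20] ≤ μ/a = (15/4)/20 = 3/16.
Numerically: ≈ 0.187500.
(Since a = 20 > μ = 3.750000, the bound 3/16 is < 1 and informative.)

P[X ≥ 20] ≤ 3/16 ≈ 0.187500.


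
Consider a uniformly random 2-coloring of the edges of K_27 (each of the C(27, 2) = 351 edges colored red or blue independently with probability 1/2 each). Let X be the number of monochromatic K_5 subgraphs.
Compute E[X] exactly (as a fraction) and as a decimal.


Let X = Σ_S X_S over the C(27, 5) = 80730 subsets S of size 5, where X_S = 1 if the K_5 on S is monochromatic.
For a fixed S, the K_5 on S has C(5, 2) = 10 edges. P[all 10 edges red] = (1/2)^10, and likewise for blue, so P[monochromatic] = 2·(1/2)^10 = 2^{1 − 10} = 1/512.
Summing: E[X] = C(27, 5) · 2^{1 − 10} = 80730 · 1/512 = 40365/256.
Numerically: E[X] ≈ 157.67578.

E[X] = C(27,5)·2^(1−C(5,2)) = 40365/256 ≈ 157.67578.


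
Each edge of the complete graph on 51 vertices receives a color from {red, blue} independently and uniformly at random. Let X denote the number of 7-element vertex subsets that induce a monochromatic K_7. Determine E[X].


Let X = Σ_S X_S over the C(51, 7) = 115775100 subsets S of size 7, where X_S = 1 if the K_7 on S is monochromatic.
For a fixed S, the K_7 on S has C(7, 2) = 21 edges. P[all 21 edges red] = (1/2)^21, and likewise for blue, so P[monochromatic] = 2·(1/2)^21 = 2^{1 − 21} = 1/1048576.
Summing: E[X] = C(51, 7) · 2^{1 − 21} = 115775100 · 1/1048576 = 28943775/262144.
Numerically: E[X] ≈ 110.4117.

E[X] = C(51,7)·2^(1−C(7,2)) = 28943775/262144 ≈ 110.4117.


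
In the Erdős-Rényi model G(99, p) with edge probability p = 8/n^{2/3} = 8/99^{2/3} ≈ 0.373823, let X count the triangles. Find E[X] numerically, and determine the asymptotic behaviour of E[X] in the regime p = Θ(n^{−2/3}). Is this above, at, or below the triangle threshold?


Number of potential triangles: C(99, 3) = 156849.
Each occurs with probability p³ ≈ (0.373823)³ ≈ 5.22395674e-02.
By linearity: E[X] = C(99, 3)·p³ ≈ 156849 · 5.22395674e-02 ≈ 8193.723906.
Since α = 2/3 < 1, p = c/n^{2/3} ≫ 1/n is above the triangle threshold p ~ 1/n. Asymptotically E[X] ~ (c³/6)·n^{3(1−α)} = (8³/6)·n^{1} → ∞; triangles are abundant w.h.p.

E[X] ≈ 8193.723906; in regime p = Θ(1/n^{2/3}) E[X] diverges (above the triangle threshold p ~ 1/n).


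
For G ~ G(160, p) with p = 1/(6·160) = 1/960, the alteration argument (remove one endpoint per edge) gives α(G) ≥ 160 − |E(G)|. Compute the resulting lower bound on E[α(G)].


E[|E(G)|] = C(160, 2)·p = 12720 · (1/960) = 53/4.
E[α(G)] ≥ n − E[|E(G)|] = 160 − 53/4 = 587/4.
Numerically: ≈ 146.7500.
(This is only a lower bound; the true E[α(G)] may be larger.)

E[α(G)] ≥ 587/4 ≈ 146.7500.


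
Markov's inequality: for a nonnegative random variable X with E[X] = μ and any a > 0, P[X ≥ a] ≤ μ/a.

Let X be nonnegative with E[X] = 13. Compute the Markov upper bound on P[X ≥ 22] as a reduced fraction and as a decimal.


μ = E[X] = 13, a = 22.
Markov: P[X ≥ 22] ≤ μ/a = (13)/22 = 13/22.
Numerically: ≈ 0.590909.
(Since a = 22 > μ = 13.000000, the bound 13/22 is < 1 and informative.)

P[X ≥ 22] ≤ 13/22 ≈ 0.590909.


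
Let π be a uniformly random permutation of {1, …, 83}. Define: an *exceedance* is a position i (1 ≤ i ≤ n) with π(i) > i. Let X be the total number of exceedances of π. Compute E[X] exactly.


Write X = Σ_{i=1}^{83} X_i, where X_i = 1_{π(i) > i}.
For each fixed i, π(i) is uniform over {1, …, 83} (marginal of a uniform permutation), so P[π(i) > i] = (n − i)/n. Summing: Σ_{i=1}^{83} (n − i)/n = (0 + 1 + … + 82)/83 = 83(83 − 1)/(2·83) = (83 − 1)/2.
Hence E[X] = Σ_{i=1}^{83} (83 − i)/83 = 41 ≈ 41.00000.

E[X] = 41 = 41.00000.


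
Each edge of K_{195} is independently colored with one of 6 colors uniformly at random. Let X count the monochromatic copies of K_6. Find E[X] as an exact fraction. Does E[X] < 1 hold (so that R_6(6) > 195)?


E[X] = C(195, 6) · 6^{1 − 15} = 70656049360 · 6^{−14} = 70656049360/78364164096.
As a reduced fraction: E[X] = 4416003085/4897760256 ≈ 0.9016372.
Is E[X] < 1? YES.
Since E[X] < 1, there exists a 6-coloring of K_{195} with no monochromatic K_6; hence R_6(6) > 195.

E[X] = 4416003085/4897760256 ≈ 0.9016372; E[X] < 1, so R_6(6) > 195.


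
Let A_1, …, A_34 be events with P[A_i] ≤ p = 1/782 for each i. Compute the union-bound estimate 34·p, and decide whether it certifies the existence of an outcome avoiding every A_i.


Union bound: P[∪_{i=1}^{34} A_i] ≤ Σ_i P[A_i] ≤ 34·p = 34·(1/782) = 1/23.
Numerically: 1/23 ≈ 0.0435.
Is 1/23 < 1? YES.
Since P[∪ A_i] ≤ 1/23 < 1, the complement has P[∩ A_i^c] ≥ 1 − 1/23 = 22/23 > 0, so some outcome avoids every A_i.

34·p = 1/23 ≈ 0.0435; existence CERTIFIED by the union bound.


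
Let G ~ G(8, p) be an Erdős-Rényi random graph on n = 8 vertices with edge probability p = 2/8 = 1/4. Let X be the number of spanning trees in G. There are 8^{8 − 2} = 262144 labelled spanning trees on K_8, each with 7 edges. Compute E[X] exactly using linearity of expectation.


K_8 has 8^{8 − 2} = 262144 labelled spanning trees.
For each such spanning tree H, let X_H = 1 if all 7 edges of H are present in G. Then P[X_H = 1] = p^{7} = (1/4)^{7} = 1/16384.
Summing the indicators: E[X] = Σ_H E[X_H] = 262144 · p^{7} = 262144 · 1/16384 = 16.
Numerically: E[X] ≈ 16.

E[X] = 262144 · (1/4)^{7} = 16 ≈ 16.


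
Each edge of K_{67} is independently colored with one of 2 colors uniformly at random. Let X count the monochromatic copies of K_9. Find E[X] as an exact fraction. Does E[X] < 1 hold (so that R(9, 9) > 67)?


E[X] = C(67, 9) · 2^{1 − 36} = 42757703560 · 2^{−35} = 42757703560/34359738368.
As a reduced fraction: E[X] = 5344712945/4294967296 ≈ 1.2444130.
Is E[X] < 1? NO.
Since E[X] ≥ 1, the first-moment bound is inconclusive at n = 67; it does NOT by itself certify R(9, 9) > 67.

E[X] = 5344712945/4294967296 ≈ 1.2444130; E[X] ≥ 1; first-moment method inconclusive here.


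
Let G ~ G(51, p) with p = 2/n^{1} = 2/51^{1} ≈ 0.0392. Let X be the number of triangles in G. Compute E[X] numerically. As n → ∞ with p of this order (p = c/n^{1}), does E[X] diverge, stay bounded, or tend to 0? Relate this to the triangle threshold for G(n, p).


Number of potential triangles: C(51, 3) = 20825.
Each occurs with probability p³ ≈ (0.0392)³ ≈ 6.03086e-05.
By linearity: E[X] = C(51, 3)·p³ ≈ 20825 · 6.03086e-05 ≈ 1.256.
Here α = 1, so p = 2/n is exactly at the triangle threshold p ~ 1/n. Asymptotically E[X] → c³/6 = 2³/6 = 4/3 ≈ 1.333, a bounded constant. In this regime the triangle count is asymptotically Poisson(c³/6).

E[X] ≈ 1.256; in regime p = Θ(1/n^{1}) E[X] stays bounded (at the triangle threshold p ~ 1/n).


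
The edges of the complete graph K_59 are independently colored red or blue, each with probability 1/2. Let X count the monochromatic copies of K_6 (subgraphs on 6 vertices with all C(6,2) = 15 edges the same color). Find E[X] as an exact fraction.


Let X = Σ_S X_S over the C(59, 6) = 45057474 subsets S of size 6, where X_S = 1 if the K_6 on S is monochromatic.
For a fixed S, the K_6 on S has C(6, 2) = 15 edges. P[all 15 edges red] = (1/2)^15, and likewise for blue, so P[monochromatic] = 2·(1/2)^15 = 2^{1 − 15} = 1/16384.
Summing: E[X] = C(59, 6) · 2^{1 − 15} = 45057474 · 1/16384 = 22528737/8192.
Numerically: E[X] ≈ 2750.089966.

E[X] = C(59,6)·2^(1−C(6,2)) = 22528737/8192 ≈ 2750.089966.


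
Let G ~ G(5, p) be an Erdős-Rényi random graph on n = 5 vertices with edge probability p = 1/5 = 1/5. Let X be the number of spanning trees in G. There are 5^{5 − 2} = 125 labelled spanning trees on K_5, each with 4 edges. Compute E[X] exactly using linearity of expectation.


K_5 has 5^{5 − 2} = 125 labelled spanning trees.
For each such spanning tree H, let X_H = 1 if all 4 edges of H are present in G. Then P[X_H = 1] = p^{4} = (1/5)^{4} = 1/625.
Summing the indicators: E[X] = Σ_H E[X_H] = 125 · p^{4} = 125 · 1/625 = 1/5.
Numerically: E[X] ≈ 0.2.

E[X] = 125 · (1/5)^{4} = 1/5 ≈ 0.2.


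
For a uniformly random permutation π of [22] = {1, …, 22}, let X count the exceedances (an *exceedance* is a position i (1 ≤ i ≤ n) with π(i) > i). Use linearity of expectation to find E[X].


Write X = Σ_{i=1}^{22} X_i, where X_i = 1_{π(i) > i}.
For each fixed i, π(i) is uniform over {1, …, 22} (marginal of a uniform permutation), so P[π(i) > i] = (n − i)/n. Summing: Σ_{i=1}^{22} (n − i)/n = (0 + 1 + … + 21)/22 = 22(22 − 1)/(2·22) = (22 − 1)/2.
Hence E[X] = Σ_{i=1}^{22} (22 − i)/22 = 21/2 ≈ 10.5000.

E[X] = 21/2 = 10.5000.


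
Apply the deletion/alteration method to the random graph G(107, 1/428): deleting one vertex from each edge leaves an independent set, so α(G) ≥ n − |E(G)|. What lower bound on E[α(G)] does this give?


E[|E(G)|] = C(107, 2)·p = 5671 · (1/428) = 53/4.
E[α(G)] ≥ n − E[|E(G)|] = 107 − 53/4 = 375/4.
Numerically: ≈ 93.750.
(This is only a lower bound; the true E[α(G)] may be larger.)

E[α(G)] ≥ 375/4 ≈ 93.750.


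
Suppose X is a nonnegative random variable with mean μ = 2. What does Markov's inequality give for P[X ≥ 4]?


μ = E[X] = 2, a = 4.
Markov: P[X ≥ 4] ≤ μ/a = (2)/4 = 1/2.
Numerically: ≈ 0.50000.
(Since a = 4 > μ = 2.00000, the bound 1/2 is < 1 and informative.)

P[X ≥ 4] ≤ 1/2 ≈ 0.50000.


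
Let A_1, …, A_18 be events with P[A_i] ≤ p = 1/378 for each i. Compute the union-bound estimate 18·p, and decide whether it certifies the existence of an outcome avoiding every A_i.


Union bound: P[∪_{i=1}^{18} A_i] ≤ Σ_i P[A_i] ≤ 18·p = 18·(1/378) = 1/21.
Numerically: 1/21 ≈ 0.0476.
Is 1/21 < 1? YES.
Since P[∪ A_i] ≤ 1/21 < 1, the complement has P[∩ A_i^c] ≥ 1 − 1/21 = 20/21 > 0, so some outcome avoids every A_i.

18·p = 1/21 ≈ 0.0476; existence CERTIFIED by the union bound.


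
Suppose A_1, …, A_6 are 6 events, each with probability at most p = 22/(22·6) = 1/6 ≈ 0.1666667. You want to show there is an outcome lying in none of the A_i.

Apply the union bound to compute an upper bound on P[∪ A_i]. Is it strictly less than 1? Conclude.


Union bound: P[∪_{i=1}^{6} A_i] ≤ Σ_i P[A_i] ≤ 6·p = 6·(1/6) = 1.
Numerically: 1 ≈ 1.0000000.
Is 1 < 1? NO.
Since the bound 1 is ≥ 1, the union bound is uninformative here; it does NOT by itself certify existence.

6·p = 1 ≈ 1.0000000; existence NOT certified by the union bound.


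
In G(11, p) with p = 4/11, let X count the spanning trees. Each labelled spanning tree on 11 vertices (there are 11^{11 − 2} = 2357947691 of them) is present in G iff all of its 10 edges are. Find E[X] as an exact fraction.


K_11 has 11^{11 − 2} = 2357947691 labelled spanning trees.
For each such spanning tree H, let X_H = 1 if all 10 edges of H are present in G. Then P[X_H = 1] = p^{10} = (4/11)^{10} = 1048576/25937424601.
By linearity of expectation: E[X] = Σ_H E[X_H] = 2357947691 · p^{10} = 2357947691 · 1048576/25937424601 = 1048576/11.
Numerically: E[X] ≈ 9.533e+04.

E[X] = 2357947691 · (4/11)^{10} = 1048576/11 ≈ 9.533e+04.


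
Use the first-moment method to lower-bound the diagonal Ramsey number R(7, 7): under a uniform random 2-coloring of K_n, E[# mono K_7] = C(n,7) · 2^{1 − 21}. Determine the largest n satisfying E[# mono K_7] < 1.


We need C(n, 7) · 2^{1 − 21} < 1, i.e. C(n, 7) < 2^{21 − 1} = 1048576.
Check values of n near the boundary:
  n = 21: C(21, 7) = 116280; 116280 < 1048576? YES
  n = 22: C(22, 7) = 170544; 170544 < 1048576? YES
  n = 23: C(23, 7) = 245157; 245157 < 1048576? YES
  n = 24: C(24, 7) = 346104; 346104 < 1048576? YES
  n = 25: C(25, 7) = 480700; 480700 < 1048576? YES
  n = 26: C(26, 7) = 657800; 657800 < 1048576? YES
  n = 27: C(27, 7) = 888030; 888030 < 1048576? YES
  n = 28: C(28, 7) = 1184040; 1184040 < 1048576? NO
  n = 29: C(29, 7) = 1560780; 1560780 < 1048576? NO
The largest n with C(n, 7) < 1048576 is n = 27 (where E[X] = 444015/524288 ≈ 0.8469). Hence R(7, 7) > 27, i.e. R(7, 7) ≥ 28.

Largest n = 27; hence R(7, 7) > 27.


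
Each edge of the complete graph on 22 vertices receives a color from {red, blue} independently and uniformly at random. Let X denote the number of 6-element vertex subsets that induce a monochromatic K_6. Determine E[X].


Let X = Σ_S X_S over the C(22, 6) = 74613 subsets S of size 6, where X_S = 1 if the K_6 on S is monochromatic.
For a fixed S, the K_6 on S has C(6, 2) = 15 edges. P[all 15 edges red] = (1/2)^15, and likewise for blue, so P[monochromatic] = 2·(1/2)^15 = 2^{1 − 15} = 1/16384.
By linearity of expectation: E[X] = C(22, 6) · 2^{1 − 15} = 74613 · 1/16384 = 74613/16384.
Numerically: E[X] ≈ 4.554016.

E[X] = C(22,6)·2^(1−C(6,2)) = 74613/16384 ≈ 4.554016.


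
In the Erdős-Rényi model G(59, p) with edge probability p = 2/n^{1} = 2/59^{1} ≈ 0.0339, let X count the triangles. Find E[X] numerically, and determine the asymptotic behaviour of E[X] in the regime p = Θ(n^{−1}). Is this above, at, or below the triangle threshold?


Number of potential triangles: C(59, 3) = 32509.
Each occurs with probability p³ ≈ (0.0339)³ ≈ 3.89524e-05.
By linearity: E[X] = C(59, 3)·p³ ≈ 32509 · 3.89524e-05 ≈ 1.266.
Here α = 1, so p = 2/n is exactly at the triangle threshold p ~ 1/n. Asymptotically E[X] → c³/6 = 2³/6 = 4/3 ≈ 1.333, a bounded constant. In this regime the triangle count is asymptotically Poisson(c³/6).

E[X] ≈ 1.266; in regime p = Θ(1/n^{1}) E[X] stays bounded (at the triangle threshold p ~ 1/n).


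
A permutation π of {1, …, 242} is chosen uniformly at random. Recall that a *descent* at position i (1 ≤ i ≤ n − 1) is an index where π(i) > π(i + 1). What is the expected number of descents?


Write X = Σ X_I over i = 1, …, 241, with X_I the indicator of one descent.
There are 241 indicators.
For each fixed i, the pair (π(i), π(i+1)) is a uniformly random ordered pair of distinct values from {1, …, 242}; by symmetry P[π(i) > π(i+1)] = 1/2.
By linearity: E[X] = 241 · (1/2) = (242 − 1) · (1/2) = 241/2 ≈ 120.500.

E[X] = 241/2 = 120.500.


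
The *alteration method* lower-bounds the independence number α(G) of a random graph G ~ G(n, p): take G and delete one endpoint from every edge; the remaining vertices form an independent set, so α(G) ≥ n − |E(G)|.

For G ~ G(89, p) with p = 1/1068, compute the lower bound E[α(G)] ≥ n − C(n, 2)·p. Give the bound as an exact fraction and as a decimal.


E[|E(G)|] = C(89, 2)·p = 3916 · (1/1068) = 11/3.
E[α(G)] ≥ n − E[|E(G)|] = 89 − 11/3 = 256/3.
Numerically: ≈ 85.333.
(This is only a lower bound; the true E[α(G)] may be larger.)

E[α(G)] ≥ 256/3 ≈ 85.333.


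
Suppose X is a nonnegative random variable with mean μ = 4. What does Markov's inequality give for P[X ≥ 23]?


μ = E[X] = 4, a = 23.
Markov: P[X ≥ 23] ≤ μ/a = (4)/23 = 4/23.
Numerically: ≈ 0.174.
(Since a = 23 > μ = 4.000, the bound 4/23 is < 1 and informative.)

P[X ≥ 23] ≤ 4/23 ≈ 0.174.


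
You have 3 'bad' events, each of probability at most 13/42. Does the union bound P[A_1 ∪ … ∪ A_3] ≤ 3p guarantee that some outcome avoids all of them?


Union bound: P[∪_{i=1}^{3} A_i] ≤ Σ_i P[A_i] ≤ 3·p = 3·(13/42) = 13/14.
Numerically: 13/14 ≈ 0.9285714.
Is 13/14 < 1? YES.
Since P[∪ A_i] ≤ 13/14 < 1, the complement has P[∩ A_i^c] ≥ 1 − 13/14 = 1/14 > 0, so some outcome avoids every A_i.

3·p = 13/14 ≈ 0.9285714; existence CERTIFIED by the union bound.


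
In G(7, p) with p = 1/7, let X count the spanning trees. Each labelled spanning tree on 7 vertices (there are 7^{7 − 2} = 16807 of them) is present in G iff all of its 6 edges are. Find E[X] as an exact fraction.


K_7 has 7^{7 − 2} = 16807 labelled spanning trees.
For each such spanning tree H, let X_H = 1 if all 6 edges of H are present in G. Then P[X_H = 1] = p^{6} = (1/7)^{6} = 1/117649.
Summing the indicators: E[X] = Σ_H E[X_H] = 16807 · p^{6} = 16807 · 1/117649 = 1/7.
Numerically: E[X] ≈ 0.1429.

E[X] = 16807 · (1/7)^{6} = 1/7 ≈ 0.1429.


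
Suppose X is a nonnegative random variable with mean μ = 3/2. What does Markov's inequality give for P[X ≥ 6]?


μ = E[X] = 3/2, a = 6.
Markov: P[X ≥ 6] ≤ μ/a = (3/2)/6 = 1/4.
Numerically: ≈ 0.250000.
(Since a = 6 > μ = 1.500000, the bound 1/4 is < 1 and informative.)

P[X ≥ 6] ≤ 1/4 ≈ 0.250000.


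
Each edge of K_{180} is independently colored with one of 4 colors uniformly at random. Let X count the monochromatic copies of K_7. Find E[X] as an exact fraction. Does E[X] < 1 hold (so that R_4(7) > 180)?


E[X] = C(180, 7) · 4^{1 − 21} = 1079414463600 · 4^{−20} = 1079414463600/1099511627776.
As a reduced fraction: E[X] = 67463403975/68719476736 ≈ 0.981722.
Is E[X] < 1? YES.
Since E[X] < 1, there exists a 4-coloring of K_{180} with no monochromatic K_7; hence R_4(7) > 180.

E[X] = 67463403975/68719476736 ≈ 0.981722; E[X] < 1, so R_4(7) > 180.


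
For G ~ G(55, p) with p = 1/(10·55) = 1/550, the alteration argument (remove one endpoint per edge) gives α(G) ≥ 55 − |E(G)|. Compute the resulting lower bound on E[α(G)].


E[|E(G)|] = C(55, 2)·p = 1485 · (1/550) = 27/10.
E[α(G)] ≥ n − E[|E(G)|] = 55 − 27/10 = 523/10.
Numerically: ≈ 52.3000.
(This is only a lower bound; the true E[α(G)] may be larger.)

E[α(G)] ≥ 523/10 ≈ 52.3000.


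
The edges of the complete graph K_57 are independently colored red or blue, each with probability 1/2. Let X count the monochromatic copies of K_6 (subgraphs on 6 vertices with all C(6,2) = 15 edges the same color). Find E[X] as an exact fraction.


Let X = Σ_S X_S over the C(57, 6) = 36288252 subsets S of size 6, where X_S = 1 if the K_6 on S is monochromatic.
For a fixed S, the K_6 on S has C(6, 2) = 15 edges. P[all 15 edges red] = (1/2)^15, and likewise for blue, so P[monochromatic] = 2·(1/2)^15 = 2^{1 − 15} = 1/16384.
Summing: E[X] = C(57, 6) · 2^{1 − 15} = 36288252 · 1/16384 = 9072063/4096.
Numerically: E[X] ≈ 2214.859.

E[X] = C(57,6)·2^(1−C(6,2)) = 9072063/4096 ≈ 2214.859.


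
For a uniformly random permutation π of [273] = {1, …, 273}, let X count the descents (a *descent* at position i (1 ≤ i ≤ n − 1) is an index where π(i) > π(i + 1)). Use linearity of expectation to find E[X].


Write X = Σ X_I over i = 1, …, 272, with X_I the indicator of one descent.
There are 272 indicators.
For each fixed i, the pair (π(i), π(i+1)) is a uniformly random ordered pair of distinct values from {1, …, 273}; by symmetry P[π(i) > π(i+1)] = 1/2.
By linearity: E[X] = 272 · (1/2) = (273 − 1) · (1/2) = 136 ≈ 136.0000.

E[X] = 136 = 136.0000.


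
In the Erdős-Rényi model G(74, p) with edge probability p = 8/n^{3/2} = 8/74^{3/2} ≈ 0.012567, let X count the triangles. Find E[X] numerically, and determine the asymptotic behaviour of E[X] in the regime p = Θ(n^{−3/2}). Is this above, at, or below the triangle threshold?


Number of potential triangles: C(74, 3) = 64824.
Each occurs with probability p³ ≈ (0.012567)³ ≈ 1.9848479e-06.
By linearity: E[X] = C(74, 3)·p³ ≈ 64824 · 1.9848479e-06 ≈ 0.12867.
Since α = 3/2 > 1, p = c/n^{3/2} = o(1/n) is below the triangle threshold p ~ 1/n. Asymptotically E[X] ~ (c³/6)·n^{3(1−α)} = (8³/6)·n^{-1.5} → 0, so by Markov's inequality G has no triangles w.h.p.

E[X] ≈ 0.12867; in regime p = Θ(1/n^{3/2}) E[X] tends to 0 (below the triangle threshold p ~ 1/n).


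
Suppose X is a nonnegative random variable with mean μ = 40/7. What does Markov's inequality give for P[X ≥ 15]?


μ = E[X] = 40/7, a = 15.
Markov: P[X ≥ 15] ≤ μ/a = (40/7)/15 = 8/21.
Numerically: ≈ 0.380952.
(Since a = 15 > μ = 5.714286, the bound 8/21 is < 1 and informative.)

P[X ≥ 15] ≤ 8/21 ≈ 0.380952.


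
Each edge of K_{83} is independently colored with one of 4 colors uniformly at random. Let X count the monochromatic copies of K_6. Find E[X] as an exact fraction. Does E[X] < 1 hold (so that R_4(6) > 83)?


E[X] = C(83, 6) · 4^{1 − 15} = 377447148 · 4^{−14} = 377447148/268435456.
As a reduced fraction: E[X] = 94361787/67108864 ≈ 1.40610.
Is E[X] < 1? NO.
Since E[X] ≥ 1, the first-moment bound is inconclusive at n = 83; it does NOT by itself certify R_4(6) > 83.

E[X] = 94361787/67108864 ≈ 1.40610; E[X] ≥ 1; first-moment method inconclusive here.


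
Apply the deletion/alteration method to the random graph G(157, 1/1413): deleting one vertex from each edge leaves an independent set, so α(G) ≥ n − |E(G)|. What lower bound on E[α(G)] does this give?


E[|E(G)|] = C(157, 2)·p = 12246 · (1/1413) = 26/3.
E[α(G)] ≥ n − E[|E(G)|] = 157 − 26/3 = 445/3.
Numerically: ≈ 148.333.
(This is only a lower bound; the true E[α(G)] may be larger.)

E[α(G)] ≥ 445/3 ≈ 148.333.


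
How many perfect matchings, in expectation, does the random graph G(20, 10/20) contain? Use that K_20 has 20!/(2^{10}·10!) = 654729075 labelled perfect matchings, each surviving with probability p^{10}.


K_20 has 20!/(2^{10}·10!) = 654729075 labelled perfect matchings.
For each such perfect matching H, let X_H = 1 if all 10 edges of H are present in G. Then P[X_H = 1] = p^{10} = (1/2)^{10} = 1/1024.
By linearity of expectation: E[X] = Σ_H E[X_H] = 654729075 · p^{10} = 654729075 · 1/1024 = 654729075/1024.
Numerically: E[X] ≈ 6.3938e+05.

E[X] = 654729075 · (1/2)^{10} = 654729075/1024 ≈ 6.3938e+05.


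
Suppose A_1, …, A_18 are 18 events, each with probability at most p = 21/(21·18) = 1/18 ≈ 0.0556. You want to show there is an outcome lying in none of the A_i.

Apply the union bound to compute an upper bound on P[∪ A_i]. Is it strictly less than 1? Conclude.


Union bound: P[∪_{i=1}^{18} A_i] ≤ Σ_i P[A_i] ≤ 18·p = 18·(1/18) = 1.
Numerically: 1 ≈ 1.0000.
Is 1 < 1? NO.
Since the bound 1 is ≥ 1, the union bound is uninformative here; it does NOT by itself certify existence.

18·p = 1 ≈ 1.0000; existence NOT certified by the union bound.


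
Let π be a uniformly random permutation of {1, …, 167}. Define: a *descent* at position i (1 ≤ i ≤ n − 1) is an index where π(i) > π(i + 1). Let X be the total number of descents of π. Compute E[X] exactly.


Write X = Σ X_I over i = 1, …, 166, with X_I the indicator of one descent.
There are 166 indicators.
For each fixed i, the pair (π(i), π(i+1)) is a uniformly random ordered pair of distinct values from {1, …, 167}; by symmetry P[π(i) > π(i+1)] = 1/2.
By linearity: E[X] = 166 · (1/2) = (167 − 1) · (1/2) = 83 ≈ 83.00000.

E[X] = 83 = 83.00000.


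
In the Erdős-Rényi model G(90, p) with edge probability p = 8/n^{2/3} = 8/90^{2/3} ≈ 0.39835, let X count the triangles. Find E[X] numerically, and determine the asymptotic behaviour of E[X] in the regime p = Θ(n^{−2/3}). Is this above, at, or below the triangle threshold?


Number of potential triangles: C(90, 3) = 117480.
Each occurs with probability p³ ≈ (0.39835)³ ≈ 6.3209877e-02.
By linearity: E[X] = C(90, 3)·p³ ≈ 117480 · 6.3209877e-02 ≈ 7425.89630.
Since α = 2/3 < 1, p = c/n^{2/3} ≫ 1/n is above the triangle threshold p ~ 1/n. Asymptotically E[X] ~ (c³/6)·n^{3(1−α)} = (8³/6)·n^{1} → ∞; triangles are abundant w.h.p.

E[X] ≈ 7425.89630; in regime p = Θ(1/n^{2/3}) E[X] diverges (above the triangle threshold p ~ 1/n).


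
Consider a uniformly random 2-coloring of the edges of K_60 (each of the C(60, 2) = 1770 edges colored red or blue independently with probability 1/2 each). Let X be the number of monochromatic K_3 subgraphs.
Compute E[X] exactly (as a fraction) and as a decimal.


Let X = Σ_S X_S over the C(60, 3) = 34220 subsets S of size 3, where X_S = 1 if the K_3 on S is monochromatic.
For a fixed S, the K_3 on S has C(3, 2) = 3 edges. P[all 3 edges red] = (1/2)^3, and likewise for blue, so P[monochromatic] = 2·(1/2)^3 = 2^{1 − 3} = 1/4.
By linearity of expectation: E[X] = C(60, 3) · 2^{1 − 3} = 34220 · 1/4 = 8555.
Numerically: E[X] ≈ 8555.0000.

E[X] = C(60,3)·2^(1−C(3,2)) = 8555 ≈ 8555.0000.


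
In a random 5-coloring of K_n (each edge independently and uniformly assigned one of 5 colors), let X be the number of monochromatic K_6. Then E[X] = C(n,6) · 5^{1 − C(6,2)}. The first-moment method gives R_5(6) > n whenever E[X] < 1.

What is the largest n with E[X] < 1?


We need C(n, 6) · 5^{1 − 15} < 1, i.e. C(n, 6) < 5^{15 − 1} = 6103515625.
Check values of n near the boundary:
  n = 124: C(124, 6) = 4465475476; 4465475476 < 6103515625? YES
  n = 125: C(125, 6) = 4690625500; 4690625500 < 6103515625? YES
  n = 126: C(126, 6) = 4925156775; 4925156775 < 6103515625? YES
  n = 127: C(127, 6) = 5169379425; 5169379425 < 6103515625? YES
  n = 128: C(128, 6) = 5423611200; 5423611200 < 6103515625? YES
  n = 129: C(129, 6) = 5688177600; 5688177600 < 6103515625? YES
  n = 130: C(130, 6) = 5963412000; 5963412000 < 6103515625? YES
  n = 131: C(131, 6) = 6249655776; 6249655776 < 6103515625? NO
  n = 132: C(132, 6) = 6547258432; 6547258432 < 6103515625? NO
  n = 133: C(133, 6) = 6856577728; 6856577728 < 6103515625? NO
The largest n with C(n, 6) < 6103515625 is n = 130 (where E[X] = 47707296/48828125 ≈ 0.977045). Hence R_5(6) > 130, i.e. R_5(6) ≥ 131.

Largest n = 130; hence R_5(6) > 130.


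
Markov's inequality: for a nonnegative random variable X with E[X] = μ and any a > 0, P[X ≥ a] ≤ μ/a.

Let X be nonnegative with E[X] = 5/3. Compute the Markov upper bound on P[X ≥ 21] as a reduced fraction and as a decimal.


μ = E[X] = 5/3, a = 21.
Markov: P[X ≥ 21] ≤ μ/a = (5/3)/21 = 5/63.
Numerically: ≈ 0.079.
(Since a = 21 > μ = 1.667, the bound 5/63 is < 1 and informative.)

P[X ≥ 21] ≤ 5/63 ≈ 0.079.


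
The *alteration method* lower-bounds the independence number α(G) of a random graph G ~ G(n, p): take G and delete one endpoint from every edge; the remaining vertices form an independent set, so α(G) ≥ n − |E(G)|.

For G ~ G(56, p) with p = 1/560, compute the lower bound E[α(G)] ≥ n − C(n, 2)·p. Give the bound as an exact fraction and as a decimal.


E[|E(G)|] = C(56, 2)·p = 1540 · (1/560) = 11/4.
E[α(G)] ≥ n − E[|E(G)|] = 56 − 11/4 = 213/4.
Numerically: ≈ 53.2500.
(This is only a lower bound; the true E[α(G)] may be larger.)

E[α(G)] ≥ 213/4 ≈ 53.2500.


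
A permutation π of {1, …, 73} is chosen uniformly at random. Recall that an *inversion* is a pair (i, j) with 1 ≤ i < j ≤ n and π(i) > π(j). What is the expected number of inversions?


Write X = Σ X_I over the C(73, 2) = 2628 pairs i < j, with X_I the indicator of one inversion.
There are 2628 indicators.
For each fixed pair i < j, the values π(i) and π(j) are two distinct elements of {1, …, 73} in uniformly random order; by symmetry P[π(i) > π(j)] = 1/2.
By linearity: E[X] = 2628 · (1/2) = C(73, 2) · (1/2) = 2628/2 = 1314 ≈ 1314.00000.

E[X] = 1314 = 1314.00000.


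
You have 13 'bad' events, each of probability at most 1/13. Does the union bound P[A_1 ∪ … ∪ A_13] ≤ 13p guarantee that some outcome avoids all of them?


Union bound: P[∪_{i=1}^{13} A_i] ≤ Σ_i P[A_i] ≤ 13·p = 13·(1/13) = 1.
Numerically: 1 ≈ 1.0000.
Is 1 < 1? NO.
Since the bound 1 is ≥ 1, the union bound is uninformative here; it does NOT by itself certify existence.

13·p = 1 ≈ 1.0000; existence NOT certified by the union bound.


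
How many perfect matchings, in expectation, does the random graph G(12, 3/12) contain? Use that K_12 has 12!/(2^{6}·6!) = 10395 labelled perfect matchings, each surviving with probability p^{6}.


K_12 has 12!/(2^{6}·6!) = 10395 labelled perfect matchings.
For each such perfect matching H, let X_H = 1 if all 6 edges of H are present in G. Then P[X_H = 1] = p^{6} = (1/4)^{6} = 1/4096.
By linearity of expectation: E[X] = Σ_H E[X_H] = 10395 · p^{6} = 10395 · 1/4096 = 10395/4096.
Numerically: E[X] ≈ 2.538.

E[X] = 10395 · (1/4)^{6} = 10395/4096 ≈ 2.538.


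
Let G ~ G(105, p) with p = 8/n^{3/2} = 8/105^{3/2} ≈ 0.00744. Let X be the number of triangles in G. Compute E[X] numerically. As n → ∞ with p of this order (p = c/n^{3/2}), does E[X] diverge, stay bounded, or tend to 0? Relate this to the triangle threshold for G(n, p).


Number of potential triangles: C(105, 3) = 187460.
Each occurs with probability p³ ≈ (0.00744)³ ≈ 4.11072e-07.
By linearity: E[X] = C(105, 3)·p³ ≈ 187460 · 4.11072e-07 ≈ 0.077.
Since α = 3/2 > 1, p = c/n^{3/2} = o(1/n) is below the triangle threshold p ~ 1/n. Asymptotically E[X] ~ (c³/6)·n^{3(1−α)} = (8³/6)·n^{-1.5} → 0, so by Markov's inequality G has no triangles w.h.p.

E[X] ≈ 0.077; in regime p = Θ(1/n^{3/2}) E[X] tends to 0 (below the triangle threshold p ~ 1/n).
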